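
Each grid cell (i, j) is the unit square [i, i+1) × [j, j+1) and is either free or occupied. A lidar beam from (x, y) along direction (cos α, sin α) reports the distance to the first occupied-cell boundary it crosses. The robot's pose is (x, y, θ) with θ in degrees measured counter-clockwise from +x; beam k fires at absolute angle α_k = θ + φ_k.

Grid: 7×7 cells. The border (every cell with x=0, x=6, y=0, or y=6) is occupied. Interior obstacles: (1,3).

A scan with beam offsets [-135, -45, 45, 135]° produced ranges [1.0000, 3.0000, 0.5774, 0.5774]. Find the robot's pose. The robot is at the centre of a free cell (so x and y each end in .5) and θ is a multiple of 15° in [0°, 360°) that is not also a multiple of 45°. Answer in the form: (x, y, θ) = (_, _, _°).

Candidates: 24 free-cell centres × 16 headings = 384 poses. Raycast each; keep the one whose scan matches to 4 dp.
  (4.5, 2.5, 210°): beam 1 = 3.6235 ≠ 1.0000 ✗
  (2.5, 1.5, 255°): beam 1 = 1.7321 ≠ 1.0000 ✗
  (2.5, 4.5, 30°): beam 1 = 3.6235 ≠ 1.0000 ✗
  (5.5, 5.5, 165°): beam 1 = 0.5774 ≠ 1.0000 ✗
  …
  (1.5, 2.5, 15°): r_1=1.0000, r_2=3.0000, r_3=0.5774, r_4=0.5774 — all match ✓
Unique over the lattice → pose = (1.5, 2.5, 15°).

(x, y, θ) = (1.5, 2.5, 15°)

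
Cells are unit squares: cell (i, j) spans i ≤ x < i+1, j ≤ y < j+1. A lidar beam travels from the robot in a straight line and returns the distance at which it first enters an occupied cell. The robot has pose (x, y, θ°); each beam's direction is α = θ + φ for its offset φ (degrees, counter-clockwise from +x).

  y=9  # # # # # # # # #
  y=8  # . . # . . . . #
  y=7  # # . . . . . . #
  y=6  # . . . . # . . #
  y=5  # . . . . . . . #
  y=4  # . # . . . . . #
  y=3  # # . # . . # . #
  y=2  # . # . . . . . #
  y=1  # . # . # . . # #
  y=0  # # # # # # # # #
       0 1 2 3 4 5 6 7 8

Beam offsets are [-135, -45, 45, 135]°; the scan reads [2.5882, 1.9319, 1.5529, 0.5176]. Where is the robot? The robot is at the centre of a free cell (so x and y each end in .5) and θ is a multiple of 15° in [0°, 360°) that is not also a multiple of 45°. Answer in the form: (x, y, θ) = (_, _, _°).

(x, y, θ) = (2.5, 5.5, 150°)

The pose lattice has 45·16 = 720 candidates. Test each by forward raycasting.
  (4.5, 4.5, 255°): beam 1 = 5.1962 ≠ 2.5882 ✗
  (3.5, 6.5, 60°): beam 1 = 4.6587 ≠ 2.5882 ✗
  (4.5, 5.5, 120°): beam 1 = 3.6235 ≠ 2.5882 ✗
  (2.5, 5.5, 300°): beam 1 = 1.5529 ≠ 2.5882 ✗
  (1.5, 4.5, 330°): beam 1 = 0.5176 ≠ 2.5882 ✗
  …
  (2.5, 5.5, 150°): r_1=2.5882, r_2=1.9319, r_3=1.5529, r_4=0.5176 — all match ✓
Only this pose fits every beam.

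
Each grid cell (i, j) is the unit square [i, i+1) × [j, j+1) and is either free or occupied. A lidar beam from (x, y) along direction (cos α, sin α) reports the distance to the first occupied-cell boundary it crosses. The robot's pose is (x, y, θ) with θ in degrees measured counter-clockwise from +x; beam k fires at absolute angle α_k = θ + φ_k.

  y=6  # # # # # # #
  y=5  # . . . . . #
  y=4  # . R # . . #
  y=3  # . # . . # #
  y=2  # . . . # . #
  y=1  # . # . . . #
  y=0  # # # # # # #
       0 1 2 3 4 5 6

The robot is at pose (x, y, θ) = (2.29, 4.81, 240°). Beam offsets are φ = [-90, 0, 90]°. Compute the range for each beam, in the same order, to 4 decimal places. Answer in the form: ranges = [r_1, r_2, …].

ranges = [1.4896, 2.5800, 0.8198]

beam 1: φ=-90°, α=150°
  d=(-0.8660,0.5000)  start (2,4)  tX=0.3349 tY=0.3800  stride 1/|dx|=1.1547 1/|dy|=2.0000
    cross x-line → (1,4), t=0.3349
    cross y-line → (1,5), t=0.3800
    cross x-line → (0,5), t=1.4896 (wall)
  → r_1 = 1.4896
beam 2: φ=0°, α=240°
  d=(-0.5000,-0.8660)  start (2,4)  tX=0.5800 tY=0.9353  stride 1/|dx|=2.0000 1/|dy|=1.1547
    cross x-line → (1,4), t=0.5800
    cross y-line → (1,3), t=0.9353
    cross y-line → (1,2), t=2.0900
    cross x-line → (0,2), t=2.5800 (wall)
  → r_2 = 2.5800
beam 3: φ=90°, α=330°
  d=(0.8660,-0.5000)  start (2,4)  tX=0.8198 tY=1.6200  stride 1/|dx|=1.1547 1/|dy|=2.0000
    cross x-line → (3,4), t=0.8198 (wall)
  → r_3 = 0.8198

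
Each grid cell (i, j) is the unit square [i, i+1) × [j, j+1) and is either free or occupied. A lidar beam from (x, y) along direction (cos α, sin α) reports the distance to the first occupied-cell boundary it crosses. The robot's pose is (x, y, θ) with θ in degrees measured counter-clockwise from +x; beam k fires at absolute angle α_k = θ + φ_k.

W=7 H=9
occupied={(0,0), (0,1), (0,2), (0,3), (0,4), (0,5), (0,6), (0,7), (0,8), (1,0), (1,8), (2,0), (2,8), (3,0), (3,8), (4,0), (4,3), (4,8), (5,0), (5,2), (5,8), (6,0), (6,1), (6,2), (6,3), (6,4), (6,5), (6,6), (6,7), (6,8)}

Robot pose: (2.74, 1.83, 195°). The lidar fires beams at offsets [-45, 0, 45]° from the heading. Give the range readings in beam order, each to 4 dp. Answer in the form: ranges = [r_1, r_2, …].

ranges = [2.0092, 1.8014, 0.9584]

beam 1: φ=-45°, α=150°
  d=(-0.8660,0.5000)  start (2,1)  tX=0.8545 tY=0.3400  stride 1/|dx|=1.1547 1/|dy|=2.0000
    cross y-line → (2,2), t=0.3400
    cross x-line → (1,2), t=0.8545
    cross x-line → (0,2), t=2.0092 (wall)
  → r_1 = 2.0092
beam 2: φ=0°, α=195°
  d=(-0.9659,-0.2588)  start (2,1)  tX=0.7661 tY=3.2069  stride 1/|dx|=1.0353 1/|dy|=3.8637
    cross x-line → (1,1), t=0.7661
    cross x-line → (0,1), t=1.8014 (wall)
  → r_2 = 1.8014
beam 3: φ=45°, α=240°
  d=(-0.5000,-0.8660)  start (2,1)  tX=1.4800 tY=0.9584  stride 1/|dx|=2.0000 1/|dy|=1.1547
    cross y-line → (2,0), t=0.9584 (wall)
  → r_3 = 0.9584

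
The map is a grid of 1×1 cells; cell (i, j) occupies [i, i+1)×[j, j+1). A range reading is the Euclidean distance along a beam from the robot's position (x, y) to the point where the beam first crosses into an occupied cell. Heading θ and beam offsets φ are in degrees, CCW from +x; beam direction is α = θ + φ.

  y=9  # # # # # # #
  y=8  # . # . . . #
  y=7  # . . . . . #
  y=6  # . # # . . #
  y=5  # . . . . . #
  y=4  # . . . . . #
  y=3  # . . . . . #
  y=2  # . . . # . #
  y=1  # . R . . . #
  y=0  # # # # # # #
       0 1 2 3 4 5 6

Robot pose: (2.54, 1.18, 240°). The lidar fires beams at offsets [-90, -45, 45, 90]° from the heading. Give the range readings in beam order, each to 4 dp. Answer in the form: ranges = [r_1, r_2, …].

beam 1: φ=-90°, α=150°
  cosα=-0.8660 sinα=0.5000 | (2,1) | tMaxX 0.6235 tMaxY 1.6400 | tΔX 1.1547 tΔY 2.0000
    t=0.6235 [x] (1,1)
    t=1.6400 [y] (1,2)
    t=1.7782 [x] (0,2) — stop
  → r_1 = 1.7782
beam 2: φ=-45°, α=195°
  cosα=-0.9659 sinα=-0.2588 | (2,1) | tMaxX 0.5590 tMaxY 0.6955 | tΔX 1.0353 tΔY 3.8637
    t=0.5590 [x] (1,1)
    t=0.6955 [y] (1,0) — stop
  → r_2 = 0.6955
beam 3: φ=45°, α=285°
  cosα=0.2588 sinα=-0.9659 | (2,1) | tMaxX 1.7773 tMaxY 0.1863 | tΔX 3.8637 tΔY 1.0353
    t=0.1863 [y] (2,0) — stop
  → r_3 = 0.1863
beam 4: φ=90°, α=330°
  cosα=0.8660 sinα=-0.5000 | (2,1) | tMaxX 0.5312 tMaxY 0.3600 | tΔX 1.1547 tΔY 2.0000
    t=0.3600 [y] (2,0) — stop
  → r_4 = 0.3600

ranges = [1.7782, 0.6955, 0.1863, 0.3600]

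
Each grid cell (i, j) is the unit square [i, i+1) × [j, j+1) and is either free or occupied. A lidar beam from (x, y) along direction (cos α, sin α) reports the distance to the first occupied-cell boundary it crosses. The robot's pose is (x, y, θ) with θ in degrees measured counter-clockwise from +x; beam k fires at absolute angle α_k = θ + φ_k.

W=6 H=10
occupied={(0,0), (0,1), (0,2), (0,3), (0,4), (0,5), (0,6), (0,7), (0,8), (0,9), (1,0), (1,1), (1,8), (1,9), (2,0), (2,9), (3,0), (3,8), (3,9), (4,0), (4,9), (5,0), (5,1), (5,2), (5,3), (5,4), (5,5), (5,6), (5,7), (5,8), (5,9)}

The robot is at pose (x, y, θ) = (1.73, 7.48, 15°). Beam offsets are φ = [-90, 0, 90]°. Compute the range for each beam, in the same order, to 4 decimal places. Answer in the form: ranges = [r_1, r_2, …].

ranges = [6.7086, 2.0091, 0.5383]

beam 1: φ=-90°, α=285°
  cosα=0.2588 sinα=-0.9659 | (1,7) | tMaxX 1.0432 tMaxY 0.4969 | tΔX 3.8637 tΔY 1.0353
    t=0.4969 [y] (1,6)
    t=1.0432 [x] (2,6)
    t=1.5322 [y] (2,5)
    t=2.5675 [y] (2,4)
    t=3.6028 [y] (2,3)
    t=4.6380 [y] (2,2)
    t=4.9069 [x] (3,2)
    t=5.6733 [y] (3,1)
    t=6.7086 [y] (3,0) — stop
  → r_1 = 6.7086
beam 2: φ=0°, α=15°
  cosα=0.9659 sinα=0.2588 | (1,7) | tMaxX 0.2795 tMaxY 2.0091 | tΔX 1.0353 tΔY 3.8637
    t=0.2795 [x] (2,7)
    t=1.3148 [x] (3,7)
    t=2.0091 [y] (3,8) — stop
  → r_2 = 2.0091
beam 3: φ=90°, α=105°
  cosα=-0.2588 sinα=0.9659 | (1,7) | tMaxX 2.8205 tMaxY 0.5383 | tΔX 3.8637 tΔY 1.0353
    t=0.5383 [y] (1,8) — stop
  → r_3 = 0.5383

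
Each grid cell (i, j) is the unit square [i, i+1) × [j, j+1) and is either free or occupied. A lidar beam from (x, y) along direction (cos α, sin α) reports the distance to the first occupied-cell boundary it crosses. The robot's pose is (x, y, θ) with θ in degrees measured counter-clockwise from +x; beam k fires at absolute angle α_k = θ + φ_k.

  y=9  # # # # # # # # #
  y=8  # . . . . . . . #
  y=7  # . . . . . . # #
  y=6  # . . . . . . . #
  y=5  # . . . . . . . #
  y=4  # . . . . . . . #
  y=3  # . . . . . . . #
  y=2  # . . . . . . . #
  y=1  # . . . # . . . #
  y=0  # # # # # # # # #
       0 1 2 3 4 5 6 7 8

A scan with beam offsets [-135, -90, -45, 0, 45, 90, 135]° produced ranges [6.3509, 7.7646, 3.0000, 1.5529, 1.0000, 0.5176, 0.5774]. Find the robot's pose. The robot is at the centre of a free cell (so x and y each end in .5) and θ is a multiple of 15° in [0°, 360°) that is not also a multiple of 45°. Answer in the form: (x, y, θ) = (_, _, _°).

Candidates: 54 free-cell centres × 16 headings = 864 poses. Raycast each; keep the one whose scan matches to 4 dp.
  (1.5, 3.5, 195°): beam 2 = 1.9319 ≠ 7.7646 ✗
  (3.5, 4.5, 75°): beam 1 = 2.8868 ≠ 6.3509 ✗
  (4.5, 3.5, 120°): beam 1 = 3.6235 ≠ 6.3509 ✗
  …
  (2.5, 1.5, 165°): r_1=6.3509, r_2=7.7646, r_3=3.0000, r_4=1.5529, r_5=1.0000, r_6=0.5176, r_7=0.5774 — all match ✓
Unique over the lattice → pose = (2.5, 1.5, 165°).

(x, y, θ) = (2.5, 1.5, 165°)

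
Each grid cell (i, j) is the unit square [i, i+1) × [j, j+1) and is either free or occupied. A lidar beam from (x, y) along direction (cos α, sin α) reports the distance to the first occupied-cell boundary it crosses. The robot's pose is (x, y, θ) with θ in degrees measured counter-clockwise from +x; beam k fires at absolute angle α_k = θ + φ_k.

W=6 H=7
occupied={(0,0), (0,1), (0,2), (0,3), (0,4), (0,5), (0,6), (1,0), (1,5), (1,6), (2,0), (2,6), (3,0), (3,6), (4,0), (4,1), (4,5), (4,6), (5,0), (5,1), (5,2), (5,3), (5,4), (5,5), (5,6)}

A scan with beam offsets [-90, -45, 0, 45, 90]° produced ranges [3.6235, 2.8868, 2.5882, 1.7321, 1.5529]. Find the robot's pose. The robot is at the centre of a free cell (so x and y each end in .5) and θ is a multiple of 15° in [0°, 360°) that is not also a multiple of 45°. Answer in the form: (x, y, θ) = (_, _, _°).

(x, y, θ) = (3.5, 2.5, 195°)

Enumerate (i+0.5, j+0.5, θ) over the 17 free cells and 16 admissible headings. For each, cast all 5 beams and compare to the given ranges.
  (3.5, 3.5, 300°): beam 1 = 2.8868 ≠ 3.6235 ✗
  (3.5, 2.5, 15°): beam 1 = 1.5529 ≠ 3.6235 ✗
  (3.5, 2.5, 345°): beam 1 = 1.5529 ≠ 3.6235 ✗
  …
  (3.5, 2.5, 195°): r_1=3.6235, r_2=2.8868, r_3=2.5882, r_4=1.7321, r_5=1.5529 — all match ✓
Unique over the lattice → pose = (3.5, 2.5, 195°).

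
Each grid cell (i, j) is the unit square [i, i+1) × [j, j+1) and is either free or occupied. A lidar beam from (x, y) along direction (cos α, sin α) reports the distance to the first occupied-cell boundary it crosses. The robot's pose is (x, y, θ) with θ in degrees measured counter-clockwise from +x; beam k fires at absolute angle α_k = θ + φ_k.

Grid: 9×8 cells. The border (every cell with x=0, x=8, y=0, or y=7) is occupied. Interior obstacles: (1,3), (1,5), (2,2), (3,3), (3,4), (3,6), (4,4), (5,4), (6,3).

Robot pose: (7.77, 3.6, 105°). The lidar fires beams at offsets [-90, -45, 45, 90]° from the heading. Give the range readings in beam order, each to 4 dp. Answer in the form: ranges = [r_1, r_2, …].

beam 1: φ=-90°, α=15°
  direction (0.9659, 0.2588); cell (7,3); t to first gridline: x 0.2381, y 1.5455 (then +1.0353 / +3.8637)
    (8,3) via x @ 0.2381  # hit
  → r_1 = 0.2381
beam 2: φ=-45°, α=60°
  direction (0.5000, 0.8660); cell (7,3); t to first gridline: x 0.4600, y 0.4619 (then +2.0000 / +1.1547)
    (8,3) via x @ 0.4600  # hit
  → r_2 = 0.4600
beam 3: φ=45°, α=150°
  direction (-0.8660, 0.5000); cell (7,3); t to first gridline: x 0.8891, y 0.8000 (then +1.1547 / +2.0000)
    (7,4) via y @ 0.8000
    (6,4) via x @ 0.8891
    (5,4) via x @ 2.0438  # hit
  → r_3 = 2.0438
beam 4: φ=90°, α=195°
  direction (-0.9659, -0.2588); cell (7,3); t to first gridline: x 0.7972, y 2.3182 (then +1.0353 / +3.8637)
    (6,3) via x @ 0.7972  # hit
  → r_4 = 0.7972

ranges = [0.2381, 0.4600, 2.0438, 0.7972]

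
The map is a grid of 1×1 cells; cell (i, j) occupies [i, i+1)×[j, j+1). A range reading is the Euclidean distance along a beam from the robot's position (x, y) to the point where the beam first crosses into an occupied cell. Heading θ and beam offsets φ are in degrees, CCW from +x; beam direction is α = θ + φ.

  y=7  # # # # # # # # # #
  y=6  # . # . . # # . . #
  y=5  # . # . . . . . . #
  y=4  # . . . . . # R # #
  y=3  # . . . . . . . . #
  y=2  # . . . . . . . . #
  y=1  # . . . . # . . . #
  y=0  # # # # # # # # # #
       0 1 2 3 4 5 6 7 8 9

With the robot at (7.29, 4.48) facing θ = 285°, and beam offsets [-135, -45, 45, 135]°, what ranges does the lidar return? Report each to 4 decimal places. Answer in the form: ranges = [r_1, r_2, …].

beam 1: φ=-135°, α=150°
  cosα=-0.8660 sinα=0.5000 | (7,4) | tMaxX 0.3349 tMaxY 1.0400 | tΔX 1.1547 tΔY 2.0000
    t=0.3349 [x] (6,4) — stop
  → r_1 = 0.3349
beam 2: φ=-45°, α=240°
  cosα=-0.5000 sinα=-0.8660 | (7,4) | tMaxX 0.5800 tMaxY 0.5543 | tΔX 2.0000 tΔY 1.1547
    t=0.5543 [y] (7,3)
    t=0.5800 [x] (6,3)
    t=1.7090 [y] (6,2)
    t=2.5800 [x] (5,2)
    t=2.8637 [y] (5,1) — stop
  → r_2 = 2.8637
beam 3: φ=45°, α=330°
  cosα=0.8660 sinα=-0.5000 | (7,4) | tMaxX 0.8198 tMaxY 0.9600 | tΔX 1.1547 tΔY 2.0000
    t=0.8198 [x] (8,4) — stop
  → r_3 = 0.8198
beam 4: φ=135°, α=60°
  cosα=0.5000 sinα=0.8660 | (7,4) | tMaxX 1.4200 tMaxY 0.6004 | tΔX 2.0000 tΔY 1.1547
    t=0.6004 [y] (7,5)
    t=1.4200 [x] (8,5)
    t=1.7551 [y] (8,6)
    t=2.9098 [y] (8,7) — stop
  → r_4 = 2.9098

ranges = [0.3349, 2.8637, 0.8198, 2.9098]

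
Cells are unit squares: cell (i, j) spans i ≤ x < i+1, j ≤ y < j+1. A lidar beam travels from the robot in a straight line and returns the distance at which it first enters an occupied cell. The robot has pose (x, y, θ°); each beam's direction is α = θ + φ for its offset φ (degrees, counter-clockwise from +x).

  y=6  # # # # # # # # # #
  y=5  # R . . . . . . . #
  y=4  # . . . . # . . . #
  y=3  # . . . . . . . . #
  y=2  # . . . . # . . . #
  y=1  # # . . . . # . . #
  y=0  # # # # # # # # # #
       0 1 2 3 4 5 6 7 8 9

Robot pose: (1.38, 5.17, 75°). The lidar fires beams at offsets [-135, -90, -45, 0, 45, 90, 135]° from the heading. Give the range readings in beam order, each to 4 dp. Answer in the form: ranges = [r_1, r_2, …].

beam 1: φ=-135°, α=300°
  d=(0.5000,-0.8660)  start (1,5)  tX=1.2400 tY=0.1963  stride 1/|dx|=2.0000 1/|dy|=1.1547
    cross y-line → (1,4), t=0.1963
    cross x-line → (2,4), t=1.2400
    cross y-line → (2,3), t=1.3510
    cross y-line → (2,2), t=2.5057
    cross x-line → (3,2), t=3.2400
    cross y-line → (3,1), t=3.6604
    cross y-line → (3,0), t=4.8151 (wall)
  → r_1 = 4.8151
beam 2: φ=-90°, α=345°
  d=(0.9659,-0.2588)  start (1,5)  tX=0.6419 tY=0.6568  stride 1/|dx|=1.0353 1/|dy|=3.8637
    cross x-line → (2,5), t=0.6419
    cross y-line → (2,4), t=0.6568
    cross x-line → (3,4), t=1.6771
    cross x-line → (4,4), t=2.7124
    cross x-line → (5,4), t=3.7477 (wall)
  → r_2 = 3.7477
beam 3: φ=-45°, α=30°
  d=(0.8660,0.5000)  start (1,5)  tX=0.7159 tY=1.6600  stride 1/|dx|=1.1547 1/|dy|=2.0000
    cross x-line → (2,5), t=0.7159
    cross y-line → (2,6), t=1.6600 (wall)
  → r_3 = 1.6600
beam 4: φ=0°, α=75°
  d=(0.2588,0.9659)  start (1,5)  tX=2.3955 tY=0.8593  stride 1/|dx|=3.8637 1/|dy|=1.0353
    cross y-line → (1,6), t=0.8593 (wall)
  → r_4 = 0.8593
beam 5: φ=45°, α=120°
  d=(-0.5000,0.8660)  start (1,5)  tX=0.7600 tY=0.9584  stride 1/|dx|=2.0000 1/|dy|=1.1547
    cross x-line → (0,5), t=0.7600 (wall)
  → r_5 = 0.7600
beam 6: φ=90°, α=165°
  d=(-0.9659,0.2588)  start (1,5)  tX=0.3934 tY=3.2069  stride 1/|dx|=1.0353 1/|dy|=3.8637
    cross x-line → (0,5), t=0.3934 (wall)
  → r_6 = 0.3934
beam 7: φ=135°, α=210°
  d=(-0.8660,-0.5000)  start (1,5)  tX=0.4388 tY=0.3400  stride 1/|dx|=1.1547 1/|dy|=2.0000
    cross y-line → (1,4), t=0.3400
    cross x-line → (0,4), t=0.4388 (wall)
  → r_7 = 0.4388

ranges = [4.8151, 3.7477, 1.6600, 0.8593, 0.7600, 0.3934, 0.4388]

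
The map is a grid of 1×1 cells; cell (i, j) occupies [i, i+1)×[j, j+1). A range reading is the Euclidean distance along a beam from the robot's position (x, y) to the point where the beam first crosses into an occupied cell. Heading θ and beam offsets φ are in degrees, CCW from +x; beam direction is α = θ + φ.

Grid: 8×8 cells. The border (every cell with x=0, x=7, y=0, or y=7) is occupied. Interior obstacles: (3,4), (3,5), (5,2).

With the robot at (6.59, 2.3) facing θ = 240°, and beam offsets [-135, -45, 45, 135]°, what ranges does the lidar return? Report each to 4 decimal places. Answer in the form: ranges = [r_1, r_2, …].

beam 1: φ=-135°, α=105°
  cosα=-0.2588 sinα=0.9659 | (6,2) | tMaxX 2.2796 tMaxY 0.7247 | tΔX 3.8637 tΔY 1.0353
    t=0.7247 [y] (6,3)
    t=1.7600 [y] (6,4)
    t=2.2796 [x] (5,4)
    t=2.7952 [y] (5,5)
    t=3.8305 [y] (5,6)
    t=4.8658 [y] (5,7) — stop
  → r_1 = 4.8658
beam 2: φ=-45°, α=195°
  cosα=-0.9659 sinα=-0.2588 | (6,2) | tMaxX 0.6108 tMaxY 1.1591 | tΔX 1.0353 tΔY 3.8637
    t=0.6108 [x] (5,2) — stop
  → r_2 = 0.6108
beam 3: φ=45°, α=285°
  cosα=0.2588 sinα=-0.9659 | (6,2) | tMaxX 1.5841 tMaxY 0.3106 | tΔX 3.8637 tΔY 1.0353
    t=0.3106 [y] (6,1)
    t=1.3459 [y] (6,0) — stop
  → r_3 = 1.3459
beam 4: φ=135°, α=15°
  cosα=0.9659 sinα=0.2588 | (6,2) | tMaxX 0.4245 tMaxY 2.7046 | tΔX 1.0353 tΔY 3.8637
    t=0.4245 [x] (7,2) — stop
  → r_4 = 0.4245

ranges = [4.8658, 0.6108, 1.3459, 0.4245]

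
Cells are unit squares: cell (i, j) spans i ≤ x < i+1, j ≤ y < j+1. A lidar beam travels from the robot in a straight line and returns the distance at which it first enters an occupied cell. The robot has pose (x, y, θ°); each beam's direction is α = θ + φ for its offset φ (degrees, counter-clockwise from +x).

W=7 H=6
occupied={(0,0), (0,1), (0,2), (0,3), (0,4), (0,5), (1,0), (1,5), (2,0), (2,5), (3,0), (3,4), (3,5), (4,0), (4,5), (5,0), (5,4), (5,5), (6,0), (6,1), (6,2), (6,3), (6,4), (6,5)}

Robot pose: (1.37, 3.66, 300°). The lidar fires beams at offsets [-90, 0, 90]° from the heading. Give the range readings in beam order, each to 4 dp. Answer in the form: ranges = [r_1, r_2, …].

ranges = [0.4272, 3.0715, 1.8822]

beam 1: φ=-90°, α=210°
  dir = (cos 210°, sin 210°) = (-0.8660, -0.5000); from cell (1,3)
  next x-line at t=0.4272, next y-line at t=1.3200; Δt_x=1.1547, Δt_y=2.0000
    x: enter (0,3) at t=0.4272 ← occupied
  → r_1 = 0.4272
beam 2: φ=0°, α=300°
  dir = (cos 300°, sin 300°) = (0.5000, -0.8660); from cell (1,3)
  next x-line at t=1.2600, next y-line at t=0.7621; Δt_x=2.0000, Δt_y=1.1547
    y: enter (1,2) at t=0.7621
    x: enter (2,2) at t=1.2600
    y: enter (2,1) at t=1.9168
    y: enter (2,0) at t=3.0715 ← occupied
  → r_2 = 3.0715
beam 3: φ=90°, α=30°
  dir = (cos 30°, sin 30°) = (0.8660, 0.5000); from cell (1,3)
  next x-line at t=0.7275, next y-line at t=0.6800; Δt_x=1.1547, Δt_y=2.0000
    y: enter (1,4) at t=0.6800
    x: enter (2,4) at t=0.7275
    x: enter (3,4) at t=1.8822 ← occupied
  → r_3 = 1.8822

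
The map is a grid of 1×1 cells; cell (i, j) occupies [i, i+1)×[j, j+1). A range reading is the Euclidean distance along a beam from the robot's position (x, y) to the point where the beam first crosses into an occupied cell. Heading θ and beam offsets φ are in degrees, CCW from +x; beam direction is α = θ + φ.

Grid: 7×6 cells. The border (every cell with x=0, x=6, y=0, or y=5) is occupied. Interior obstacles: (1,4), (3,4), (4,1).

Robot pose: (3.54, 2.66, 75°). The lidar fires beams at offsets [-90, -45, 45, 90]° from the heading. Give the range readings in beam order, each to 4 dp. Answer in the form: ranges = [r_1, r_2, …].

beam 1: φ=-90°, α=345°
  cosα=0.9659 sinα=-0.2588 | (3,2) | tMaxX 0.4762 tMaxY 2.5500 | tΔX 1.0353 tΔY 3.8637
    t=0.4762 [x] (4,2)
    t=1.5115 [x] (5,2)
    t=2.5468 [x] (6,2) — stop
  → r_1 = 2.5468
beam 2: φ=-45°, α=30°
  cosα=0.8660 sinα=0.5000 | (3,2) | tMaxX 0.5312 tMaxY 0.6800 | tΔX 1.1547 tΔY 2.0000
    t=0.5312 [x] (4,2)
    t=0.6800 [y] (4,3)
    t=1.6859 [x] (5,3)
    t=2.6800 [y] (5,4)
    t=2.8406 [x] (6,4) — stop
  → r_2 = 2.8406
beam 3: φ=45°, α=120°
  cosα=-0.5000 sinα=0.8660 | (3,2) | tMaxX 1.0800 tMaxY 0.3926 | tΔX 2.0000 tΔY 1.1547
    t=0.3926 [y] (3,3)
    t=1.0800 [x] (2,3)
    t=1.5473 [y] (2,4)
    t=2.7020 [y] (2,5) — stop
  → r_3 = 2.7020
beam 4: φ=90°, α=165°
  cosα=-0.9659 sinα=0.2588 | (3,2) | tMaxX 0.5590 tMaxY 1.3137 | tΔX 1.0353 tΔY 3.8637
    t=0.5590 [x] (2,2)
    t=1.3137 [y] (2,3)
    t=1.5943 [x] (1,3)
    t=2.6296 [x] (0,3) — stop
  → r_4 = 2.6296

ranges = [2.5468, 2.8406, 2.7020, 2.6296]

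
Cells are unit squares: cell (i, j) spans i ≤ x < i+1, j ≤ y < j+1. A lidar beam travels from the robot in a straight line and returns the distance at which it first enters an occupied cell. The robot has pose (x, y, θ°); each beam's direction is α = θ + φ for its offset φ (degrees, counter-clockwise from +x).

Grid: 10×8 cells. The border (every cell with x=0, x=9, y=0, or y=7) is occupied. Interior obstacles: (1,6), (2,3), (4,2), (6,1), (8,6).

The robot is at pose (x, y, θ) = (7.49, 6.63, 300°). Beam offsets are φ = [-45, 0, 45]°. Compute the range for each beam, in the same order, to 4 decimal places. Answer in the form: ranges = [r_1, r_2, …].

ranges = [4.7933, 3.0200, 0.5280]

beam 1: φ=-45°, α=255°
  dir = (cos 255°, sin 255°) = (-0.2588, -0.9659); from cell (7,6)
  next x-line at t=1.8932, next y-line at t=0.6522; Δt_x=3.8637, Δt_y=1.0353
    y: enter (7,5) at t=0.6522
    y: enter (7,4) at t=1.6875
    x: enter (6,4) at t=1.8932
    y: enter (6,3) at t=2.7228
    y: enter (6,2) at t=3.7581
    y: enter (6,1) at t=4.7933 ← occupied
  → r_1 = 4.7933
beam 2: φ=0°, α=300°
  dir = (cos 300°, sin 300°) = (0.5000, -0.8660); from cell (7,6)
  next x-line at t=1.0200, next y-line at t=0.7275; Δt_x=2.0000, Δt_y=1.1547
    y: enter (7,5) at t=0.7275
    x: enter (8,5) at t=1.0200
    y: enter (8,4) at t=1.8822
    x: enter (9,4) at t=3.0200 ← occupied
  → r_2 = 3.0200
beam 3: φ=45°, α=345°
  dir = (cos 345°, sin 345°) = (0.9659, -0.2588); from cell (7,6)
  next x-line at t=0.5280, next y-line at t=2.4341; Δt_x=1.0353, Δt_y=3.8637
    x: enter (8,6) at t=0.5280 ← occupied
  → r_3 = 0.5280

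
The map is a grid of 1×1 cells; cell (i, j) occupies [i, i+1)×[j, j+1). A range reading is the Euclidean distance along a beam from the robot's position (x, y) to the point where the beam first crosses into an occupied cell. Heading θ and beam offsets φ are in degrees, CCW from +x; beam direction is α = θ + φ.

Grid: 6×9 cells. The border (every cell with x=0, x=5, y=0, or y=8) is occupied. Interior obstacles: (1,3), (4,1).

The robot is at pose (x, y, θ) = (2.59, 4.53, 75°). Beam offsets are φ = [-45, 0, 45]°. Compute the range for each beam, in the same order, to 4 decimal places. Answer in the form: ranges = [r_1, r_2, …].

beam 1: φ=-45°, α=30°
  dir = (cos 30°, sin 30°) = (0.8660, 0.5000); from cell (2,4)
  next x-line at t=0.4734, next y-line at t=0.9400; Δt_x=1.1547, Δt_y=2.0000
    x: enter (3,4) at t=0.4734
    y: enter (3,5) at t=0.9400
    x: enter (4,5) at t=1.6281
    x: enter (5,5) at t=2.7828 ← occupied
  → r_1 = 2.7828
beam 2: φ=0°, α=75°
  dir = (cos 75°, sin 75°) = (0.2588, 0.9659); from cell (2,4)
  next x-line at t=1.5841, next y-line at t=0.4866; Δt_x=3.8637, Δt_y=1.0353
    y: enter (2,5) at t=0.4866
    y: enter (2,6) at t=1.5219
    x: enter (3,6) at t=1.5841
    y: enter (3,7) at t=2.5571
    y: enter (3,8) at t=3.5924 ← occupied
  → r_2 = 3.5924
beam 3: φ=45°, α=120°
  dir = (cos 120°, sin 120°) = (-0.5000, 0.8660); from cell (2,4)
  next x-line at t=1.1800, next y-line at t=0.5427; Δt_x=2.0000, Δt_y=1.1547
    y: enter (2,5) at t=0.5427
    x: enter (1,5) at t=1.1800
    y: enter (1,6) at t=1.6974
    y: enter (1,7) at t=2.8521
    x: enter (0,7) at t=3.1800 ← occupied
  → r_3 = 3.1800

ranges = [2.7828, 3.5924, 3.1800]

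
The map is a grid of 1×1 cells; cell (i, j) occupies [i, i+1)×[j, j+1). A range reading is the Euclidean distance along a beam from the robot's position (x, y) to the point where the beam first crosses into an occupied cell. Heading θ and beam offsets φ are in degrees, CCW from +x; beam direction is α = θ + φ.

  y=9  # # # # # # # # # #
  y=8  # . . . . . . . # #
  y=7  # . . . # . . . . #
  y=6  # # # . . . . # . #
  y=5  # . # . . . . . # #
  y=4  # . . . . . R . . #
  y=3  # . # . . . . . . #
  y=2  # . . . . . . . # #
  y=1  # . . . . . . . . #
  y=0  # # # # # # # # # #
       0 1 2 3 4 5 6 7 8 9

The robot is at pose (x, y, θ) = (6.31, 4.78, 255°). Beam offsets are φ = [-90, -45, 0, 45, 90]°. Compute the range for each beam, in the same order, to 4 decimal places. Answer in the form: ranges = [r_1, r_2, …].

ranges = [3.4268, 6.1315, 3.9133, 4.3648, 2.7849]

beam 1: φ=-90°, α=165°
  d=(-0.9659,0.2588)  start (6,4)  tX=0.3209 tY=0.8500  stride 1/|dx|=1.0353 1/|dy|=3.8637
    cross x-line → (5,4), t=0.3209
    cross y-line → (5,5), t=0.8500
    cross x-line → (4,5), t=1.3562
    cross x-line → (3,5), t=2.3915
    cross x-line → (2,5), t=3.4268 (wall)
  → r_1 = 3.4268
beam 2: φ=-45°, α=210°
  d=(-0.8660,-0.5000)  start (6,4)  tX=0.3580 tY=1.5600  stride 1/|dx|=1.1547 1/|dy|=2.0000
    cross x-line → (5,4), t=0.3580
    cross x-line → (4,4), t=1.5127
    cross y-line → (4,3), t=1.5600
    cross x-line → (3,3), t=2.6674
    cross y-line → (3,2), t=3.5600
    cross x-line → (2,2), t=3.8221
    cross x-line → (1,2), t=4.9768
    cross y-line → (1,1), t=5.5600
    cross x-line → (0,1), t=6.1315 (wall)
  → r_2 = 6.1315
beam 3: φ=0°, α=255°
  d=(-0.2588,-0.9659)  start (6,4)  tX=1.1977 tY=0.8075  stride 1/|dx|=3.8637 1/|dy|=1.0353
    cross y-line → (6,3), t=0.8075
    cross x-line → (5,3), t=1.1977
    cross y-line → (5,2), t=1.8428
    cross y-line → (5,1), t=2.8781
    cross y-line → (5,0), t=3.9133 (wall)
  → r_3 = 3.9133
beam 4: φ=45°, α=300°
  d=(0.5000,-0.8660)  start (6,4)  tX=1.3800 tY=0.9007  stride 1/|dx|=2.0000 1/|dy|=1.1547
    cross y-line → (6,3), t=0.9007
    cross x-line → (7,3), t=1.3800
    cross y-line → (7,2), t=2.0554
    cross y-line → (7,1), t=3.2101
    cross x-line → (8,1), t=3.3800
    cross y-line → (8,0), t=4.3648 (wall)
  → r_4 = 4.3648
beam 5: φ=90°, α=345°
  d=(0.9659,-0.2588)  start (6,4)  tX=0.7143 tY=3.0137  stride 1/|dx|=1.0353 1/|dy|=3.8637
    cross x-line → (7,4), t=0.7143
    cross x-line → (8,4), t=1.7496
    cross x-line → (9,4), t=2.7849 (wall)
  → r_5 = 2.7849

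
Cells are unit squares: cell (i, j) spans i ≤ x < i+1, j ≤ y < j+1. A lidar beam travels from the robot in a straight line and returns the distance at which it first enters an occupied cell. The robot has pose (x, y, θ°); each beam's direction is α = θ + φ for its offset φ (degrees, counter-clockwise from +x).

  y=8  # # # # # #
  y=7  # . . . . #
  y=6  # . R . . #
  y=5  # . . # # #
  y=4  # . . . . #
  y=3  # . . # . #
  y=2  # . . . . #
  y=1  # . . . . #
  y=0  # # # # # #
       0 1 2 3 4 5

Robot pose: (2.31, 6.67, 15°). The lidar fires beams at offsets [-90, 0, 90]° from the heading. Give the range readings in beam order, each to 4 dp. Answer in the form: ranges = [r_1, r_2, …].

ranges = [2.7642, 2.7849, 1.3769]

beam 1: φ=-90°, α=285°
  d=(0.2588,-0.9659)  start (2,6)  tX=2.6660 tY=0.6936  stride 1/|dx|=3.8637 1/|dy|=1.0353
    cross y-line → (2,5), t=0.6936
    cross y-line → (2,4), t=1.7289
    cross x-line → (3,4), t=2.6660
    cross y-line → (3,3), t=2.7642 (wall)
  → r_1 = 2.7642
beam 2: φ=0°, α=15°
  d=(0.9659,0.2588)  start (2,6)  tX=0.7143 tY=1.2750  stride 1/|dx|=1.0353 1/|dy|=3.8637
    cross x-line → (3,6), t=0.7143
    cross y-line → (3,7), t=1.2750
    cross x-line → (4,7), t=1.7496
    cross x-line → (5,7), t=2.7849 (wall)
  → r_2 = 2.7849
beam 3: φ=90°, α=105°
  d=(-0.2588,0.9659)  start (2,6)  tX=1.1977 tY=0.3416  stride 1/|dx|=3.8637 1/|dy|=1.0353
    cross y-line → (2,7), t=0.3416
    cross x-line → (1,7), t=1.1977
    cross y-line → (1,8), t=1.3769 (wall)
  → r_3 = 1.3769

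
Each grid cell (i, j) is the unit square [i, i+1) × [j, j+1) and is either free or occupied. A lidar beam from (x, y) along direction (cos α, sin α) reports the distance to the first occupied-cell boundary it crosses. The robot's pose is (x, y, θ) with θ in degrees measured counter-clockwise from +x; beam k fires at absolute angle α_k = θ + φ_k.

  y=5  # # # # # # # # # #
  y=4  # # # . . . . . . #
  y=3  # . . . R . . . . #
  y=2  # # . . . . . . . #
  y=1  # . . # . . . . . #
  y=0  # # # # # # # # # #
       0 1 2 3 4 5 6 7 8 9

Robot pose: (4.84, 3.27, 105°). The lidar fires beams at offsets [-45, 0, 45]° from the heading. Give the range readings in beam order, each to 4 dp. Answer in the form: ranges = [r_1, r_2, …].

beam 1: φ=-45°, α=60°
  cosα=0.5000 sinα=0.8660 | (4,3) | tMaxX 0.3200 tMaxY 0.8429 | tΔX 2.0000 tΔY 1.1547
    t=0.3200 [x] (5,3)
    t=0.8429 [y] (5,4)
    t=1.9976 [y] (5,5) — stop
  → r_1 = 1.9976
beam 2: φ=0°, α=105°
  cosα=-0.2588 sinα=0.9659 | (4,3) | tMaxX 3.2455 tMaxY 0.7558 | tΔX 3.8637 tΔY 1.0353
    t=0.7558 [y] (4,4)
    t=1.7910 [y] (4,5) — stop
  → r_2 = 1.7910
beam 3: φ=45°, α=150°
  cosα=-0.8660 sinα=0.5000 | (4,3) | tMaxX 0.9699 tMaxY 1.4600 | tΔX 1.1547 tΔY 2.0000
    t=0.9699 [x] (3,3)
    t=1.4600 [y] (3,4)
    t=2.1246 [x] (2,4) — stop
  → r_3 = 2.1246

ranges = [1.9976, 1.7910, 2.1246]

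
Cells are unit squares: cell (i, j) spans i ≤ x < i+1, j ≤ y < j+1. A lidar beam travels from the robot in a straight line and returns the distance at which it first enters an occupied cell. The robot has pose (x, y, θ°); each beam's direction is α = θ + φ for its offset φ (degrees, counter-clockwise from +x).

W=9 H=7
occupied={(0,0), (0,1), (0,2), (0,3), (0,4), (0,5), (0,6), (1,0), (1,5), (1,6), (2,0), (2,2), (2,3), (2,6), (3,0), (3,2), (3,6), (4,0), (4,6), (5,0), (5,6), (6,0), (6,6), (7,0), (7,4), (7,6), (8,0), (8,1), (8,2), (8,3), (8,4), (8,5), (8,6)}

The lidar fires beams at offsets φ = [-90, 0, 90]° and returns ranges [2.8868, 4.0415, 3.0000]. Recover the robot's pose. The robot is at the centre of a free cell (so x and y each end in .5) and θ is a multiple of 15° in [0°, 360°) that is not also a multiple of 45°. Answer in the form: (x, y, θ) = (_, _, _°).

(x, y, θ) = (5.5, 2.5, 120°)

Enumerate (i+0.5, j+0.5, θ) over the 30 free cells and 16 admissible headings. For each, cast all 3 beams and compare to the given ranges.
  (4.5, 2.5, 120°): beam 1 = 3.0000 ≠ 2.8868 ✗
  (6.5, 1.5, 195°): beam 1 = 4.6587 ≠ 2.8868 ✗
  (6.5, 4.5, 255°): beam 1 = 4.6587 ≠ 2.8868 ✗
  (5.5, 1.5, 15°): beam 1 = 0.5176 ≠ 2.8868 ✗
  …
  (5.5, 2.5, 120°): r_1=2.8868, r_2=4.0415, r_3=3.0000 — all match ✓
Unique over the lattice → pose = (5.5, 2.5, 120°).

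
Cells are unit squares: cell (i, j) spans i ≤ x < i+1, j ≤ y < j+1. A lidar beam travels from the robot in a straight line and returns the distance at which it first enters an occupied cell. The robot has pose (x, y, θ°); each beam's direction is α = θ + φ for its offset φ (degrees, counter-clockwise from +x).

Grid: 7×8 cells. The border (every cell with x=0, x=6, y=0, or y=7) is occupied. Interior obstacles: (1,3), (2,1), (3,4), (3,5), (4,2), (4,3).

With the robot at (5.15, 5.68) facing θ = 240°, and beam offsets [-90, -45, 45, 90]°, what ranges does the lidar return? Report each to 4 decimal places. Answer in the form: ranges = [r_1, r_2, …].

ranges = [2.6400, 1.1906, 3.2841, 0.9815]

beam 1: φ=-90°, α=150°
  direction (-0.8660, 0.5000); cell (5,5); t to first gridline: x 0.1732, y 0.6400 (then +1.1547 / +2.0000)
    (4,5) via x @ 0.1732
    (4,6) via y @ 0.6400
    (3,6) via x @ 1.3279
    (2,6) via x @ 2.4826
    (2,7) via y @ 2.6400  # hit
  → r_1 = 2.6400
beam 2: φ=-45°, α=195°
  direction (-0.9659, -0.2588); cell (5,5); t to first gridline: x 0.1553, y 2.6273 (then +1.0353 / +3.8637)
    (4,5) via x @ 0.1553
    (3,5) via x @ 1.1906  # hit
  → r_2 = 1.1906
beam 3: φ=45°, α=285°
  direction (0.2588, -0.9659); cell (5,5); t to first gridline: x 3.2841, y 0.7040 (then +3.8637 / +1.0353)
    (5,4) via y @ 0.7040
    (5,3) via y @ 1.7393
    (5,2) via y @ 2.7745
    (6,2) via x @ 3.2841  # hit
  → r_3 = 3.2841
beam 4: φ=90°, α=330°
  direction (0.8660, -0.5000); cell (5,5); t to first gridline: x 0.9815, y 1.3600 (then +1.1547 / +2.0000)
    (6,5) via x @ 0.9815  # hit
  → r_4 = 0.9815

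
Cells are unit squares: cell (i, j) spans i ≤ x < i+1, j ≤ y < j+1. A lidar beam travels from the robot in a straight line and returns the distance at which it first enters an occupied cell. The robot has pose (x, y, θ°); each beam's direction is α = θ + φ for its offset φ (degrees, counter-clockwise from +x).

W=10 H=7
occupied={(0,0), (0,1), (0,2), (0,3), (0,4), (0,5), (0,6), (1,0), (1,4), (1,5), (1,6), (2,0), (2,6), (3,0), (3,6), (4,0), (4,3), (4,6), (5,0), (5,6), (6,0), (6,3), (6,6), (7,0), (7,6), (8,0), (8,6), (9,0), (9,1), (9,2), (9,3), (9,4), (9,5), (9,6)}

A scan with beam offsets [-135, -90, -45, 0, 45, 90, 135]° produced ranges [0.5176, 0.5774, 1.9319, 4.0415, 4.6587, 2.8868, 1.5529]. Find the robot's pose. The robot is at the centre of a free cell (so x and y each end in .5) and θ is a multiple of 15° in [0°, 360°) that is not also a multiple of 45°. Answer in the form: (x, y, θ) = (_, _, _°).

The pose lattice has 36·16 = 576 candidates. Test each by forward raycasting.
  (6.5, 5.5, 300°): beam 1 = 1.9319 ≠ 0.5176 ✗
  (5.5, 3.5, 120°): beam 3 = 2.5882 ≠ 1.9319 ✗
  (8.5, 1.5, 195°): beam 1 = 1.0000 ≠ 0.5176 ✗
  (5.5, 2.5, 240°): beam 1 = 3.6235 ≠ 0.5176 ✗
  (6.5, 2.5, 300°): beam 1 = 1.9319 ≠ 0.5176 ✗
  …
  (2.5, 1.5, 30°): r_1=0.5176, r_2=0.5774, r_3=1.9319, r_4=4.0415, r_5=4.6587, r_6=2.8868, r_7=1.5529 — all match ✓
Only this pose fits every beam.

(x, y, θ) = (2.5, 1.5, 30°)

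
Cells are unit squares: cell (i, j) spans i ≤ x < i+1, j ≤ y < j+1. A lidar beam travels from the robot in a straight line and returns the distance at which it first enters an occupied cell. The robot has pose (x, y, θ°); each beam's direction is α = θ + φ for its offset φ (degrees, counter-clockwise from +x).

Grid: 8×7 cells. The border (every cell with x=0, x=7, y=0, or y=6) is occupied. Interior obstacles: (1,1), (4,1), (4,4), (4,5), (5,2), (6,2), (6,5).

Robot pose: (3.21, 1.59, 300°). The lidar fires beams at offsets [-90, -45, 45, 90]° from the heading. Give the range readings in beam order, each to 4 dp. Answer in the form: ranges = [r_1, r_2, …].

beam 1: φ=-90°, α=210°
  dir = (cos 210°, sin 210°) = (-0.8660, -0.5000); from cell (3,1)
  next x-line at t=0.2425, next y-line at t=1.1800; Δt_x=1.1547, Δt_y=2.0000
    x: enter (2,1) at t=0.2425
    y: enter (2,0) at t=1.1800 ← occupied
  → r_1 = 1.1800
beam 2: φ=-45°, α=255°
  dir = (cos 255°, sin 255°) = (-0.2588, -0.9659); from cell (3,1)
  next x-line at t=0.8114, next y-line at t=0.6108; Δt_x=3.8637, Δt_y=1.0353
    y: enter (3,0) at t=0.6108 ← occupied
  → r_2 = 0.6108
beam 3: φ=45°, α=345°
  dir = (cos 345°, sin 345°) = (0.9659, -0.2588); from cell (3,1)
  next x-line at t=0.8179, next y-line at t=2.2796; Δt_x=1.0353, Δt_y=3.8637
    x: enter (4,1) at t=0.8179 ← occupied
  → r_3 = 0.8179
beam 4: φ=90°, α=30°
  dir = (cos 30°, sin 30°) = (0.8660, 0.5000); from cell (3,1)
  next x-line at t=0.9122, next y-line at t=0.8200; Δt_x=1.1547, Δt_y=2.0000
    y: enter (3,2) at t=0.8200
    x: enter (4,2) at t=0.9122
    x: enter (5,2) at t=2.0669 ← occupied
  → r_4 = 2.0669

ranges = [1.1800, 0.6108, 0.8179, 2.0669]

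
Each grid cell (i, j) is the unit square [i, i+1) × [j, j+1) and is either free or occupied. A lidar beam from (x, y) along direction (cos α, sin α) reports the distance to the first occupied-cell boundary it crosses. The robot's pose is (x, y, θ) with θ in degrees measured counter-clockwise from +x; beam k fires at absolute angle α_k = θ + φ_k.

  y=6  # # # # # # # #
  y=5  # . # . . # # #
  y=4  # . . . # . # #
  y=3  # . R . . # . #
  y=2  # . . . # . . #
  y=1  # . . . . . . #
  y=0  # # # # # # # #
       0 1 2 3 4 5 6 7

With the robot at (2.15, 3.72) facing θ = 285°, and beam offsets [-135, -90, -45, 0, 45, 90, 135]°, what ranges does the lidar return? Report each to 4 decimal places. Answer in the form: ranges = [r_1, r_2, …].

ranges = [1.3279, 1.1906, 2.3000, 2.8160, 2.1362, 1.9153, 1.4780]

beam 1: φ=-135°, α=150°
  cosα=-0.8660 sinα=0.5000 | (2,3) | tMaxX 0.1732 tMaxY 0.5600 | tΔX 1.1547 tΔY 2.0000
    t=0.1732 [x] (1,3)
    t=0.5600 [y] (1,4)
    t=1.3279 [x] (0,4) — stop
  → r_1 = 1.3279
beam 2: φ=-90°, α=195°
  cosα=-0.9659 sinα=-0.2588 | (2,3) | tMaxX 0.1553 tMaxY 2.7819 | tΔX 1.0353 tΔY 3.8637
    t=0.1553 [x] (1,3)
    t=1.1906 [x] (0,3) — stop
  → r_2 = 1.1906
beam 3: φ=-45°, α=240°
  cosα=-0.5000 sinα=-0.8660 | (2,3) | tMaxX 0.3000 tMaxY 0.8314 | tΔX 2.0000 tΔY 1.1547
    t=0.3000 [x] (1,3)
    t=0.8314 [y] (1,2)
    t=1.9861 [y] (1,1)
    t=2.3000 [x] (0,1) — stop
  → r_3 = 2.3000
beam 4: φ=0°, α=285°
  cosα=0.2588 sinα=-0.9659 | (2,3) | tMaxX 3.2841 tMaxY 0.7454 | tΔX 3.8637 tΔY 1.0353
    t=0.7454 [y] (2,2)
    t=1.7807 [y] (2,1)
    t=2.8160 [y] (2,0) — stop
  → r_4 = 2.8160
beam 5: φ=45°, α=330°
  cosα=0.8660 sinα=-0.5000 | (2,3) | tMaxX 0.9815 tMaxY 1.4400 | tΔX 1.1547 tΔY 2.0000
    t=0.9815 [x] (3,3)
    t=1.4400 [y] (3,2)
    t=2.1362 [x] (4,2) — stop
  → r_5 = 2.1362
beam 6: φ=90°, α=15°
  cosα=0.9659 sinα=0.2588 | (2,3) | tMaxX 0.8800 tMaxY 1.0818 | tΔX 1.0353 tΔY 3.8637
    t=0.8800 [x] (3,3)
    t=1.0818 [y] (3,4)
    t=1.9153 [x] (4,4) — stop
  → r_6 = 1.9153
beam 7: φ=135°, α=60°
  cosα=0.5000 sinα=0.8660 | (2,3) | tMaxX 1.7000 tMaxY 0.3233 | tΔX 2.0000 tΔY 1.1547
    t=0.3233 [y] (2,4)
    t=1.4780 [y] (2,5) — stop
  → r_7 = 1.4780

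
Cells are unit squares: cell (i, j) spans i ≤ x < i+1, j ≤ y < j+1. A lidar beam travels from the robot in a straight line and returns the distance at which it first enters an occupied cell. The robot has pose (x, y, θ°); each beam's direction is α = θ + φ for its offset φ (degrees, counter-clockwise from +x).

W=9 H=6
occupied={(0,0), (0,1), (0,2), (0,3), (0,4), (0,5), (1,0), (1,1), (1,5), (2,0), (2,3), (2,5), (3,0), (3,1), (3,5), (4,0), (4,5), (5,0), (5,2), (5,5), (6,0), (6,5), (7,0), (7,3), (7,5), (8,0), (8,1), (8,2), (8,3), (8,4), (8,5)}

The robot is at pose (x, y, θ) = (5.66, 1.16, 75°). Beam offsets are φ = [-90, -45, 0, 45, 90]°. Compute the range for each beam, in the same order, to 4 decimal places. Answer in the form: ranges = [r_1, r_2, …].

beam 1: φ=-90°, α=345°
  cosα=0.9659 sinα=-0.2588 | (5,1) | tMaxX 0.3520 tMaxY 0.6182 | tΔX 1.0353 tΔY 3.8637
    t=0.3520 [x] (6,1)
    t=0.6182 [y] (6,0) — stop
  → r_1 = 0.6182
beam 2: φ=-45°, α=30°
  cosα=0.8660 sinα=0.5000 | (5,1) | tMaxX 0.3926 tMaxY 1.6800 | tΔX 1.1547 tΔY 2.0000
    t=0.3926 [x] (6,1)
    t=1.5473 [x] (7,1)
    t=1.6800 [y] (7,2)
    t=2.7020 [x] (8,2) — stop
  → r_2 = 2.7020
beam 3: φ=0°, α=75°
  cosα=0.2588 sinα=0.9659 | (5,1) | tMaxX 1.3137 tMaxY 0.8696 | tΔX 3.8637 tΔY 1.0353
    t=0.8696 [y] (5,2) — stop
  → r_3 = 0.8696
beam 4: φ=45°, α=120°
  cosα=-0.5000 sinα=0.8660 | (5,1) | tMaxX 1.3200 tMaxY 0.9699 | tΔX 2.0000 tΔY 1.1547
    t=0.9699 [y] (5,2) — stop
  → r_4 = 0.9699
beam 5: φ=90°, α=165°
  cosα=-0.9659 sinα=0.2588 | (5,1) | tMaxX 0.6833 tMaxY 3.2455 | tΔX 1.0353 tΔY 3.8637
    t=0.6833 [x] (4,1)
    t=1.7186 [x] (3,1) — stop
  → r_5 = 1.7186

ranges = [0.6182, 2.7020, 0.8696, 0.9699, 1.7186]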